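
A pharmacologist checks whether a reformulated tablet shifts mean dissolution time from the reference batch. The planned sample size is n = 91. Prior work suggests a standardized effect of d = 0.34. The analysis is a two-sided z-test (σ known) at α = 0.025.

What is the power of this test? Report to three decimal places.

Noncentrality parameter: δ = d·√n = 0.34 × √91 = 3.2434
Critical value for a two-sided test at α = 0.025: z_{α/2} = 2.241.
Power = Φ(δ − 2.241) + Φ(−δ − 2.241) = Φ(1.002) + Φ(-5.485) = 0.8418 + 0.0000 = 0.8418.

Power ≈ 0.842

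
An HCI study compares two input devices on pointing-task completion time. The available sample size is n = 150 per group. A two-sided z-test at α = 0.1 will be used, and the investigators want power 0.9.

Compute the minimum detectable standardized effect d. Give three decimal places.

d ≈ 0.338

Required noncentrality: δ = z_{0.05} + z_{0.10} = 1.645 + 1.282 = 2.926.
(The second rejection-region term Φ(−δ − z_{α/2}) is negligible and dropped.)
δ = d·√(n/2) ⇒ d = δ/√(n/2) = 2.926/√(150/2) = 0.3379.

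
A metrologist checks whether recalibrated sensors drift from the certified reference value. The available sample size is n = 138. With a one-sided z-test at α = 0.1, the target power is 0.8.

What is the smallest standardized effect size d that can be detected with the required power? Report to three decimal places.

d ≈ 0.181

Need Φ(δ − 1.282) = 0.8, so δ = 1.282 + 0.842 = 2.123.
δ = d·√n ⇒ d = δ/√n = 2.123/√138 = 0.1807.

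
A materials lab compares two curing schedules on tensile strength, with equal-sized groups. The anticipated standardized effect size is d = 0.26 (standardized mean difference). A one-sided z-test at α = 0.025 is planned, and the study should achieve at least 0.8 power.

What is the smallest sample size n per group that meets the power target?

n = 233 per group

For power 0.8 need Φ(δ − z_{0.025}) = 0.8, so δ = z_{0.025} + z_{0.20} = 1.960 + 0.842 = 2.802.
δ = d·√(n/2) ⇒ n = 2(δ/d)² = 2 × (2.802 / 0.26)² = 232.22.
Rounding up, n = 233 per group.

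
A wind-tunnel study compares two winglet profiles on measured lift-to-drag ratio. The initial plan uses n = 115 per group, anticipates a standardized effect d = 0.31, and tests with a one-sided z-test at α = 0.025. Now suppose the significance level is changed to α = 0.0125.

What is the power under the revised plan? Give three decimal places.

δ = d·√(n/2) = 0.31 × √(115/2) = 2.3507 (unchanged). New critical value: z_{0.0125} = 2.241.
Revised power = P(Z > 2.241 − δ) = Φ(0.109) = 0.5435.

Power ≈ 0.544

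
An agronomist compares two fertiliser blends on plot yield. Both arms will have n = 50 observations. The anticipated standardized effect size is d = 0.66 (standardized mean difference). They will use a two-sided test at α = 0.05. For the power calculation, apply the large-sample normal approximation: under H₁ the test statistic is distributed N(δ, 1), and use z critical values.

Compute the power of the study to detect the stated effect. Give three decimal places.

Noncentrality parameter: δ = d·√(n/2) = 0.66 × √(50/2) = 3.3000
Two-sided α = 0.05 → critical value z_{0.025} = 1.960.
Power = Φ(δ − 1.960) + Φ(−δ − 1.960) = Φ(1.340) + Φ(-5.260) = 0.9099 + 0.0000 = 0.9099.

Power ≈ 0.910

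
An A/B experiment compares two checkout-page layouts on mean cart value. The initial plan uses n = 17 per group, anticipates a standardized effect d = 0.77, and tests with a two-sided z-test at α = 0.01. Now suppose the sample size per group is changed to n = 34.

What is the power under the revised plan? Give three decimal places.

With n = 34 per group: δ = d·√(n/2) = 0.77 × √(34/2) = 3.1748. Critical value z_{0.005} = 2.576.
Revised power = Φ(δ − 2.576) + Φ(−δ − 2.576) = Φ(0.599) + Φ(-5.751) = 0.7254 + 0.0000 = 0.7254.

Power ≈ 0.725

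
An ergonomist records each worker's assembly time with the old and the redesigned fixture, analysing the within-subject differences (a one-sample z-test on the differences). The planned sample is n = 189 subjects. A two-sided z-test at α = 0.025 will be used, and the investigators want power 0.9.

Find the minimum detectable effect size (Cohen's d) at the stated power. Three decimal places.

Required noncentrality: δ = z_{0.0125} + z_{0.10} = 2.241 + 1.282 = 3.523.
(The second rejection-region term Φ(−δ − z_{α/2}) is negligible and dropped.)
δ = d·√n ⇒ d = δ/√n = 3.523/√189 = 0.2563.

d ≈ 0.256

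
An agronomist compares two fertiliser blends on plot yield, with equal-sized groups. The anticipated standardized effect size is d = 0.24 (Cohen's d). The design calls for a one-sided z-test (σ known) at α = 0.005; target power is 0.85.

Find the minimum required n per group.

Set Φ(δ − 2.576) = 0.85; then δ − 2.576 = Φ⁻¹(0.85) = 1.036, giving δ = 3.612.
δ = d·√(n/2) ⇒ n = 2(δ/d)² = 2 × (3.612 / 0.24)² = 453.07.
Rounding up, n = 454 per group.

n = 454 per group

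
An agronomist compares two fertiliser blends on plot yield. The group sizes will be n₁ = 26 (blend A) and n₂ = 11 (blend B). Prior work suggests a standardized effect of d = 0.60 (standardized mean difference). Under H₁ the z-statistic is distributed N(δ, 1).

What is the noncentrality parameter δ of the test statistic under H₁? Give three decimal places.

δ = d / √(1/n₁ + 1/n₂) = 0.60 / √(1/26 + 1/11) = 1.6681

δ ≈ 1.668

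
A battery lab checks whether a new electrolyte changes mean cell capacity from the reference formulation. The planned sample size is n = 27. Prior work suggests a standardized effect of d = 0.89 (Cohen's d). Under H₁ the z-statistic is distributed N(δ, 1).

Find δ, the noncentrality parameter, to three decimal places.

δ ≈ 4.625

δ = d·√n = 0.89 × √27 = 4.6246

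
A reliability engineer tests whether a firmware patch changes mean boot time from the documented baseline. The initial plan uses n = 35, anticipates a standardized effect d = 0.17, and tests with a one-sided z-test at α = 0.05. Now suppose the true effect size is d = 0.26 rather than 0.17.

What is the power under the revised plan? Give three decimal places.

Power ≈ 0.458

With d = 0.26: δ = d·√n = 0.26 × √35 = 1.5382. Critical value z_{0.05} = 1.645.
Revised power = Φ(δ − 1.645) = Φ(-0.107) = 0.4575.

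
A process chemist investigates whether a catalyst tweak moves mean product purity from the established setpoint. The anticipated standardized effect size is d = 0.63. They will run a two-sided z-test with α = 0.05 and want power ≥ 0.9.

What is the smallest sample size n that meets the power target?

n = 27

Set Φ(δ − 1.960) = 0.9; then δ − 1.960 = Φ⁻¹(0.9) = 1.282, giving δ = 3.242.
(The Φ(−δ − z_{α/2}) term is vanishingly small for δ > 0 and is dropped in the standard sample-size formula.)
δ = d·√n ⇒ n = (δ/d)² = (3.242 / 0.63)² = 26.47.
Round up to the next whole unit.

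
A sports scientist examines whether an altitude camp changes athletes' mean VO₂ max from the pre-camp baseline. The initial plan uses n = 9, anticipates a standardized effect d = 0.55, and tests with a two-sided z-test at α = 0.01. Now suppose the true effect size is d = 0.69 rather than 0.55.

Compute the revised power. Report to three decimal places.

Power ≈ 0.306

With d = 0.69: δ = d·√n = 0.69 × √9 = 2.0700. Critical value z_{0.005} = 2.576.
Revised power = Φ(δ − 2.576) + Φ(−δ − 2.576) = Φ(-0.506) + Φ(-4.646) = 0.3065 + 0.0000 = 0.3065.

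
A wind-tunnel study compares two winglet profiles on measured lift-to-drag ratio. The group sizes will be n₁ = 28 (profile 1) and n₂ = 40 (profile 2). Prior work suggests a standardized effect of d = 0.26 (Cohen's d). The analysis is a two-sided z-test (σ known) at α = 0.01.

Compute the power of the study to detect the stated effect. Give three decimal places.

Noncentrality parameter: δ = d / √(1/n₁ + 1/n₂) = 0.26 / √(1/28 + 1/40) = 1.0552
Critical value for a two-sided test at α = 0.01: z_{α/2} = 2.576.
Power = Φ(δ − 2.576) + Φ(−δ − 2.576) = Φ(-1.521) + Φ(-3.631) = 0.0642 + 0.0001 = 0.0643.

Power ≈ 0.064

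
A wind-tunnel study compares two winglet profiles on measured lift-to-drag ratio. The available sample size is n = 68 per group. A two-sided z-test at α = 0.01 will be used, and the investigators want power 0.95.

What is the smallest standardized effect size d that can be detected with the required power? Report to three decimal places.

Required noncentrality: δ = z_{0.005} + z_{0.05} = 2.576 + 1.645 = 4.221.
(The second rejection-region term Φ(−δ − z_{α/2}) is negligible and dropped.)
δ = d·√(n/2) ⇒ d = δ/√(n/2) = 4.221/√(68/2) = 0.7238.

d ≈ 0.724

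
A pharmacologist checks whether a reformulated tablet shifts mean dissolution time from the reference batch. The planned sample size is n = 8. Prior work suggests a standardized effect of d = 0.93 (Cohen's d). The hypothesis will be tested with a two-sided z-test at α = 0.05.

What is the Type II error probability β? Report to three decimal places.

Noncentrality parameter: δ = d·√n = 0.93 × √8 = 2.6304
Critical value for a two-sided test at α = 0.05: z_{α/2} = 1.960.
Power = Φ(δ − 1.960) + Φ(−δ − 1.960) = Φ(0.670) + Φ(-4.590) = 0.7487 + 0.0000 = 0.7487.
Type II error: β = 1 − power = 1 − 0.7487 = 0.2513.

β ≈ 0.251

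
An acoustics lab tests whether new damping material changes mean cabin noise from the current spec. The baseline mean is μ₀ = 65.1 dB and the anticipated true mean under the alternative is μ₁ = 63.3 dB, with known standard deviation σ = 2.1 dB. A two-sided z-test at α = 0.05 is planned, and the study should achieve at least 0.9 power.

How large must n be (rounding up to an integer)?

Standardized effect: d = |μ₁ − μ₀| / σ = |63.3 − 65.1| / 2.1 = 0.8571
For power 0.9 need Φ(δ − z_{0.025}) = 0.9, so δ = z_{0.025} + z_{0.10} = 1.960 + 1.282 = 3.242.
(Ignoring the negligible lower-tail rejection probability gives the usual closed-form inversion.)
δ = d·√n ⇒ n = (δ/d)² = (3.242 / 0.8571)² = 14.30.
Round up to the next whole unit.

n = 15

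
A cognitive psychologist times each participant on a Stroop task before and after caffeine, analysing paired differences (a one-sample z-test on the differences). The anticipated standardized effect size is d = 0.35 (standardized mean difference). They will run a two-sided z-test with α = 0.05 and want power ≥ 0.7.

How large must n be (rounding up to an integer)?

n = 51

For power 0.7 need Φ(δ − z_{0.025}) = 0.7, so δ = z_{0.025} + z_{0.30} = 1.960 + 0.524 = 2.484.
(The Φ(−δ − z_{α/2}) term is vanishingly small for δ > 0 and is dropped in the standard sample-size formula.)
δ = d·√n ⇒ n = (δ/d)² = (2.484 / 0.35)² = 50.38.
Round up to the next whole unit.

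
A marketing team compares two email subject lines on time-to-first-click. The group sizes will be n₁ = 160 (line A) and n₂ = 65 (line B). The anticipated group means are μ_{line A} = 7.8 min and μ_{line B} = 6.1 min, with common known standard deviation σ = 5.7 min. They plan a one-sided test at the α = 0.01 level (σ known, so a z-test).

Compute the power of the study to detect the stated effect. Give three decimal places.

Power ≈ 0.383

Standardized effect: d = |μ_{line A} − μ_{line B}| / σ = |7.8 − 6.1| / 5.7 = 0.2982
Noncentrality parameter: δ = d / √(1/n₁ + 1/n₂) = 0.2982 / √(1/160 + 1/65) = 2.0277
One-sided α = 0.01 → critical value z_{0.01} = 2.326.
Power = Φ(δ − 2.326) = Φ(-0.299) = 0.3826.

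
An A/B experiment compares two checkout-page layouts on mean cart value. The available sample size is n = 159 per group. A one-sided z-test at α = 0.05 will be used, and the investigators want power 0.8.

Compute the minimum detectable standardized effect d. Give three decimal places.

Required noncentrality: δ = z_{0.05} + z_{0.20} = 1.645 + 0.842 = 2.486.
δ = d·√(n/2) ⇒ d = δ/√(n/2) = 2.486/√(159/2) = 0.2789.

d ≈ 0.279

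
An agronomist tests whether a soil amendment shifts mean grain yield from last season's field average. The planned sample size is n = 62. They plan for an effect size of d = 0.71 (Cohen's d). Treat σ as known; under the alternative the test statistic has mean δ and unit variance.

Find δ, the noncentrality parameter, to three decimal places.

The noncentrality parameter scales effect size by the design's sample-size factor: δ = d·√n = 0.71 × √62 = 5.5905

δ ≈ 5.591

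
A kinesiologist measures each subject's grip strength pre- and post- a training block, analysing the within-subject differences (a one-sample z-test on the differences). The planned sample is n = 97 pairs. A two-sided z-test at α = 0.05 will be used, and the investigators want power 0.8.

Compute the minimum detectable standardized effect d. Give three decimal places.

d ≈ 0.284

Required noncentrality: δ = z_{0.025} + z_{0.20} = 1.960 + 0.842 = 2.802.
(The second rejection-region term Φ(−δ − z_{α/2}) is negligible and dropped.)
δ = d·√n ⇒ d = δ/√n = 2.802/√97 = 0.2845.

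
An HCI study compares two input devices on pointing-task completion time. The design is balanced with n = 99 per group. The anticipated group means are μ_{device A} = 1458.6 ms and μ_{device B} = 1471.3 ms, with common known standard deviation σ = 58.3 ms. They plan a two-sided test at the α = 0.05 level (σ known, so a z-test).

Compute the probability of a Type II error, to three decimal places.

Standardized effect: d = |μ_{device A} − μ_{device B}| / σ = |1458.6 − 1471.3| / 58.3 = 0.2178
Noncentrality parameter: δ = d·√(n/2) = 0.2178 × √(99/2) = 1.5326
Two-sided α = 0.05 → critical value z_{0.025} = 1.960.
Power = Φ(δ − 1.960) + Φ(−δ − 1.960) = Φ(-0.427) + Φ(-3.493) = 0.3346 + 0.0002 = 0.3348.
Type II error: β = 1 − power = 1 − 0.3348 = 0.6652.

β ≈ 0.665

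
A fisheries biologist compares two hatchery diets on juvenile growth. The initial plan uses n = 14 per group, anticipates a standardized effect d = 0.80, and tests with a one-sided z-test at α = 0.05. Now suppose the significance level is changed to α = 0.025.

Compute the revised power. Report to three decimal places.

Power ≈ 0.562

δ = d·√(n/2) = 0.80 × √(14/2) = 2.1166 (unchanged). New critical value: z_{0.025} = 1.960.
Revised power = Φ(δ − 1.960) = Φ(0.157) = 0.5622.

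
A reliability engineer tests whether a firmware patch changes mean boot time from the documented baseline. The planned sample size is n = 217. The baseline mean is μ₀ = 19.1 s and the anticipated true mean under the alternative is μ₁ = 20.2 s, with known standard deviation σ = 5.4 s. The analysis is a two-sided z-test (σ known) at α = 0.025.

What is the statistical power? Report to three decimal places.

Standardized effect: d = |μ₁ − μ₀| / σ = |20.2 − 19.1| / 5.4 = 0.2037
Noncentrality parameter: δ = d·√n = 0.2037 × √217 = 3.0007
Critical value for a two-sided test at α = 0.025: z_{α/2} = 2.241.
Power = Φ(δ − 2.241) + Φ(−δ − 2.241) = Φ(0.759) + Φ(-5.242) = 0.7762 + 0.0000 = 0.7762.

Power ≈ 0.776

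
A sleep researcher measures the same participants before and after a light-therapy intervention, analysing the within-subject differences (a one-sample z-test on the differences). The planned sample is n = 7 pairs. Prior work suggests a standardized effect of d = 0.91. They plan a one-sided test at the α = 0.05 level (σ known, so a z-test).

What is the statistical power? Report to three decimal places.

Noncentrality parameter: λ = d·√n = 0.91 × √7 = 2.4076
Critical value for a one-sided test at α = 0.05: z_α = 1.645.
Power = Φ(λ − 1.645) = Φ(0.763) = 0.7772.

Power ≈ 0.777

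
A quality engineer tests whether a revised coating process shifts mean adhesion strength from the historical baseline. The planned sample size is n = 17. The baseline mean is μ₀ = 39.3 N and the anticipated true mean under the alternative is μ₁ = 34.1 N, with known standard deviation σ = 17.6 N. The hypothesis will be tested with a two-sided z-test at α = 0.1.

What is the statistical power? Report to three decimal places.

Power ≈ 0.337

Standardized effect: d = |μ₁ − μ₀| / σ = |34.1 − 39.3| / 17.6 = 0.2955
Noncentrality parameter: δ = d·√n = 0.2955 × √17 = 1.2182
Two-sided α = 0.1 → critical value z_{0.05} = 1.645.
Power = Φ(δ − 1.645) + Φ(−δ − 1.645) = Φ(-0.427) + Φ(-2.863) = 0.3348 + 0.0021 = 0.3369.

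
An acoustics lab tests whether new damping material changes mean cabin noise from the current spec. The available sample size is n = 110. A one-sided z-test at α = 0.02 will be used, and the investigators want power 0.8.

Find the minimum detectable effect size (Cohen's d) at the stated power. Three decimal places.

d ≈ 0.276

Need Φ(δ − 2.054) = 0.8, so δ = 2.054 + 0.842 = 2.895.
δ = d·√n ⇒ d = δ/√n = 2.895/√110 = 0.2761.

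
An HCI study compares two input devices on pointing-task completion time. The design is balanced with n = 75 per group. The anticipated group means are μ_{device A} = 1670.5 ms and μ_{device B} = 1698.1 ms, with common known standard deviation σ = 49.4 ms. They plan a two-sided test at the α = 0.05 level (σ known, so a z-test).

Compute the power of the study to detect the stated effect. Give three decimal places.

Power ≈ 0.928

Standardized effect: d = |μ_{device A} − μ_{device B}| / σ = |1670.5 − 1698.1| / 49.4 = 0.5587
Noncentrality parameter: δ = d·√(n/2) = 0.5587 × √(75/2) = 3.4214
Two-sided α = 0.05 → critical value z_{0.025} = 1.960.
Power = Φ(δ − 1.960) + Φ(−δ − 1.960) = Φ(1.461) + Φ(-5.381) = 0.9280 + 0.0000 = 0.9280.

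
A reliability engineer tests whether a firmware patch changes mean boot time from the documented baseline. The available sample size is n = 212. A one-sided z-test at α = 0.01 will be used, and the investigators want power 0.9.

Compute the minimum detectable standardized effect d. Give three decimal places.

Need Φ(δ − 2.326) = 0.9, so δ = 2.326 + 1.282 = 3.608.
δ = d·√n ⇒ d = δ/√n = 3.608/√212 = 0.2478.

d ≈ 0.248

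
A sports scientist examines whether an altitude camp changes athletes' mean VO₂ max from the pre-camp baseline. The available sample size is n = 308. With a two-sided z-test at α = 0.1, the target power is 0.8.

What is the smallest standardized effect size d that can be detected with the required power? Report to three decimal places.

d ≈ 0.142

Need Φ(δ − 1.645) = 0.8, so δ = 1.645 + 0.842 = 2.486.
(Lower-tail contribution to power is negligible for δ > 0.)
δ = d·√n ⇒ d = δ/√n = 2.486/√308 = 0.1417.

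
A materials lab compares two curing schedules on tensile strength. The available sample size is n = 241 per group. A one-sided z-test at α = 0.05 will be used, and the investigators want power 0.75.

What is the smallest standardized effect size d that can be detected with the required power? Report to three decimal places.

Required noncentrality: δ = z_{0.05} + z_{0.25} = 1.645 + 0.674 = 2.319.
δ = d·√(n/2) ⇒ d = δ/√(n/2) = 2.319/√(241/2) = 0.2113.

d ≈ 0.211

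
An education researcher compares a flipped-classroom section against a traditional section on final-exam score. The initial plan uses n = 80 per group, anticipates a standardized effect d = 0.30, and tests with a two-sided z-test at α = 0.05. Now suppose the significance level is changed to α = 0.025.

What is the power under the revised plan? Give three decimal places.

Power ≈ 0.365

δ = d·√(n/2) = 0.30 × √(80/2) = 1.8974 (unchanged). New critical value: z_{0.0125} = 2.241.
Revised power = Φ(δ − 2.241) + Φ(−δ − 2.241) = Φ(-0.344) + Φ(-4.139) = 0.3654 + 0.0000 = 0.3654.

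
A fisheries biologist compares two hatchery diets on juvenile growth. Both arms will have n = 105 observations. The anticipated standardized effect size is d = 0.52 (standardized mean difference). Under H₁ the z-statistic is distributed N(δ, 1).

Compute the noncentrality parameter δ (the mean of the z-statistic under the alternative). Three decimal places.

δ ≈ 3.768

The noncentrality parameter scales effect size by the design's sample-size factor: δ = d·√(n/2) = 0.52 × √(105/2) = 3.7678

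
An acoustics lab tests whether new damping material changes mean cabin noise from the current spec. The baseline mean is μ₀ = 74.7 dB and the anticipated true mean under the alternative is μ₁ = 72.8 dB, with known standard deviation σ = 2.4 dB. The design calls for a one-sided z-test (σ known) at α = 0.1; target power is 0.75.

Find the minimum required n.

Standardized effect: d = |μ₁ − μ₀| / σ = |72.8 − 74.7| / 2.4 = 0.7917
For power 0.75 need Φ(δ − z_{0.1}) = 0.75, so δ = z_{0.1} + z_{0.25} = 1.282 + 0.674 = 1.956.
δ = d·√n ⇒ n = (δ/d)² = (1.956 / 0.7917)² = 6.10.
Round up to the next whole unit.

n = 7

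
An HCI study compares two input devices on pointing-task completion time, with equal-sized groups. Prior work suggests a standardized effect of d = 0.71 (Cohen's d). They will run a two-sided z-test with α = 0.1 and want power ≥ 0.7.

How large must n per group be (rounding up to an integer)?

n = 19 per group

Set Φ(δ − 1.645) = 0.7; then δ − 1.645 = Φ⁻¹(0.7) = 0.524, giving δ = 2.169.
(The Φ(−δ − z_{α/2}) term is vanishingly small for δ > 0 and is dropped in the standard sample-size formula.)
δ = d·√(n/2) ⇒ n = 2(δ/d)² = 2 × (2.169 / 0.71)² = 18.67.
Rounding up, n = 19 per group.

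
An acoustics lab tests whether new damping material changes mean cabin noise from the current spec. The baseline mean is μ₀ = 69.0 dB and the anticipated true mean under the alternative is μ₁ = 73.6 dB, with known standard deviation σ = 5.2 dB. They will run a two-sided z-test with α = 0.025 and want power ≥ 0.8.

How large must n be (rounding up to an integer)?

n = 13

Standardized effect: d = |μ₁ − μ₀| / σ = |73.6 − 69.0| / 5.2 = 0.8846
For power 0.8 need Φ(δ − z_{0.0125}) = 0.8, so δ = z_{0.0125} + z_{0.20} = 2.241 + 0.842 = 3.083.
(For δ > 0 the lower-tail rejection region contributes negligibly to power, so the one-term inversion is standard.)
δ = d·√n ⇒ n = (δ/d)² = (3.083 / 0.8846)² = 12.15.
Round up to the next whole unit.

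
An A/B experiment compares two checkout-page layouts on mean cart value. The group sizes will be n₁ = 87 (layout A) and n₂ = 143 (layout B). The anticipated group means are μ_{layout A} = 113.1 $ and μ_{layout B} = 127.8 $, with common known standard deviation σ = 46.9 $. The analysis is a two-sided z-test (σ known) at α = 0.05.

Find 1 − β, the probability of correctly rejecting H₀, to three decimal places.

Standardized effect: d = |μ_{layout A} − μ_{layout B}| / σ = |113.1 − 127.8| / 46.9 = 0.3134
Noncentrality parameter: δ = d / √(1/n₁ + 1/n₂) = 0.3134 / √(1/87 + 1/143) = 2.3052
Two-sided α = 0.05 → critical value z_{0.025} = 1.960.
Power = Φ(δ − 1.960) + Φ(−δ − 1.960) = Φ(0.345) + Φ(-4.265) = 0.6350 + 0.0000 = 0.6351.

Power ≈ 0.635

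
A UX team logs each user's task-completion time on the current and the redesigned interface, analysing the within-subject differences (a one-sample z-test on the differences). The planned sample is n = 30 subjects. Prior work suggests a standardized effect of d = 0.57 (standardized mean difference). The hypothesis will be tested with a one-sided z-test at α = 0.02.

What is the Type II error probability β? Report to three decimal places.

Noncentrality parameter: δ = d·√n = 0.57 × √30 = 3.1220
One-sided α = 0.02 → critical value z_{0.02} = 2.054.
Power = Φ(δ − 2.054) = Φ(1.068) = 0.8573.
Type II error: β = 1 − power = 1 − 0.8573 = 0.1427.

β ≈ 0.143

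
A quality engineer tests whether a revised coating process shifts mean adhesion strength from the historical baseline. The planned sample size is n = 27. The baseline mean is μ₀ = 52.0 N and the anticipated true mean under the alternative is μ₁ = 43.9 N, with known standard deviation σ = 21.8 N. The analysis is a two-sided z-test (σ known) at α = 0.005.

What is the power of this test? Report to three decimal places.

Power ≈ 0.190

Standardized effect: d = |μ₁ − μ₀| / σ = |43.9 − 52.0| / 21.8 = 0.3716
Noncentrality parameter: δ = d·√n = 0.3716 × √27 = 1.9307
Critical value for a two-sided test at α = 0.005: z_{α/2} = 2.807.
Power = Φ(δ − 2.807) + Φ(−δ − 2.807) = Φ(-0.876) + Φ(-4.738) = 0.1904 + 0.0000 = 0.1904.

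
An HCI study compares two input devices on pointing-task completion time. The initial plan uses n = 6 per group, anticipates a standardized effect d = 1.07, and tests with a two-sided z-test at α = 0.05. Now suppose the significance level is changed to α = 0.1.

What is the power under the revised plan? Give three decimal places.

δ = d·√(n/2) = 1.07 × √(6/2) = 1.8533 (unchanged). New critical value: z_{0.05} = 1.645.
Revised power = Φ(δ − 1.645) + Φ(−δ − 1.645) = Φ(0.208) + Φ(-3.498) = 0.5826 + 0.0002 = 0.5828.

Power ≈ 0.583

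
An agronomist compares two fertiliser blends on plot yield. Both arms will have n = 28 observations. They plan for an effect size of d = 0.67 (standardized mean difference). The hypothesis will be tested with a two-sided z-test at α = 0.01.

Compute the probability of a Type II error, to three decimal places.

Noncentrality parameter: δ = d·√(n/2) = 0.67 × √(28/2) = 2.5069
Critical value for a two-sided test at α = 0.01: z_{α/2} = 2.576.
Power = Φ(δ − 2.576) + Φ(−δ − 2.576) = Φ(-0.069) + Φ(-5.083) = 0.4725 + 0.0000 = 0.4725.
Type II error: β = 1 − power = 1 − 0.4725 = 0.5275.

β ≈ 0.527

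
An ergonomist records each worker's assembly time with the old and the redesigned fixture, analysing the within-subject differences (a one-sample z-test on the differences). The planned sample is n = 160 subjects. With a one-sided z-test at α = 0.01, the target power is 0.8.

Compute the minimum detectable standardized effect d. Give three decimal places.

d ≈ 0.250

Required noncentrality: δ = z_{0.01} + z_{0.20} = 2.326 + 0.842 = 3.168.
δ = d·√n ⇒ d = δ/√n = 3.168/√160 = 0.2504.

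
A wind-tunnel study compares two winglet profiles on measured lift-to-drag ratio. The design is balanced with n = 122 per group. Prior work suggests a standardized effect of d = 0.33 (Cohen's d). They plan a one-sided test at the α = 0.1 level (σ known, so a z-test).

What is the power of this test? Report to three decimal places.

Noncentrality parameter: δ = d·√(n/2) = 0.33 × √(122/2) = 2.5774
Critical value for a one-sided test at α = 0.1: z_α = 1.282.
Power = Φ(δ − 1.282) = Φ(1.296) = 0.9025.

Power ≈ 0.902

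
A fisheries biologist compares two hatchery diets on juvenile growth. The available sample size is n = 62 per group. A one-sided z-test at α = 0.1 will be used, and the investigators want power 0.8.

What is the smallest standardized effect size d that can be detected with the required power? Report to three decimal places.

d ≈ 0.381

Need Φ(δ − 1.282) = 0.8, so δ = 1.282 + 0.842 = 2.123.
δ = d·√(n/2) ⇒ d = δ/√(n/2) = 2.123/√(62/2) = 0.3813.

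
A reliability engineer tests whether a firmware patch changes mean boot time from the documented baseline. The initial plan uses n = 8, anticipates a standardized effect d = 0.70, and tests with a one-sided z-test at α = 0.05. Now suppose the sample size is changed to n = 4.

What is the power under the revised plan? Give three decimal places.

With n = 4: δ = d·√n = 0.70 × √4 = 1.4000. Critical value z_{0.05} = 1.645.
Revised power = P(Z > 1.645 − δ) = Φ(-0.245) = 0.4033.

Power ≈ 0.403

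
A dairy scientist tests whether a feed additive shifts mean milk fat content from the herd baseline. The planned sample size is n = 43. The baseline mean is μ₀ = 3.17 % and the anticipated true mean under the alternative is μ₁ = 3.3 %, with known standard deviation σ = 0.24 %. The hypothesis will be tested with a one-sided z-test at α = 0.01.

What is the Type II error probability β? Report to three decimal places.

Standardized effect: d = |μ₁ − μ₀| / σ = |3.3 − 3.17| / 0.24 = 0.5417
Noncentrality parameter: λ = d·√n = 0.5417 × √43 = 3.5519
Critical value for a one-sided test at α = 0.01: z_α = 2.326.
Power = Φ(λ − 2.326) = Φ(1.226) = 0.8898.
Type II error: β = 1 − power = 1 − 0.8898 = 0.1102.

β ≈ 0.110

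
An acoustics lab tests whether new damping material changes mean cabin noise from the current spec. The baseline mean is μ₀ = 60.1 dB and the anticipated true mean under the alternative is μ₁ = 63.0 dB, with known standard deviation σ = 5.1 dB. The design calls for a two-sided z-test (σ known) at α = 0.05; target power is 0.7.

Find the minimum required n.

n = 20

Standardized effect: d = |μ₁ − μ₀| / σ = |63.0 − 60.1| / 5.1 = 0.5686
Set Φ(δ − 1.960) = 0.7; then δ − 1.960 = Φ⁻¹(0.7) = 0.524, giving δ = 2.484.
(The Φ(−δ − z_{α/2}) term is vanishingly small for δ > 0 and is dropped in the standard sample-size formula.)
δ = d·√n ⇒ n = (δ/d)² = (2.484 / 0.5686)² = 19.09.
Rounding up, n = 20.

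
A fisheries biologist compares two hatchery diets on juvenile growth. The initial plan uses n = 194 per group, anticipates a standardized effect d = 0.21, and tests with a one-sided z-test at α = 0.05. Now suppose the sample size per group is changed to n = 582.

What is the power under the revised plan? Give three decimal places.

Power ≈ 0.974

With n = 582 per group: δ = d·√(n/2) = 0.21 × √(582/2) = 3.5823. Critical value z_{0.05} = 1.645.
Revised power = P(Z > 1.645 − δ) = Φ(1.937) = 0.9737.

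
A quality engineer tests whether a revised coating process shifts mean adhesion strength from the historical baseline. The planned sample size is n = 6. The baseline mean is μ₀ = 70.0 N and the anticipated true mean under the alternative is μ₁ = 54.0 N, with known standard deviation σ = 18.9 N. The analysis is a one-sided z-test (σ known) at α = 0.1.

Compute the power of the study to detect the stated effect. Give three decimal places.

Power ≈ 0.786

Standardized effect: d = |μ₁ − μ₀| / σ = |54.0 − 70.0| / 18.9 = 0.8466
Noncentrality parameter: δ = d·√n = 0.8466 × √6 = 2.0736
Critical value for a one-sided test at α = 0.1: z_α = 1.282.
Power = Φ(δ − 1.282) = Φ(0.792) = 0.7858.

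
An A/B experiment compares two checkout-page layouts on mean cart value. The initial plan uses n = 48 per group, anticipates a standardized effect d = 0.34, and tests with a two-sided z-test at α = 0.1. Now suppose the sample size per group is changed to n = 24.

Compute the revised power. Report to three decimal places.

With n = 24 per group: δ = d·√(n/2) = 0.34 × √(24/2) = 1.1778. Critical value z_{0.05} = 1.645.
Revised power = Φ(δ − 1.645) + Φ(−δ − 1.645) = Φ(-0.467) + Φ(-2.823) = 0.3202 + 0.0024 = 0.3226.

Power ≈ 0.323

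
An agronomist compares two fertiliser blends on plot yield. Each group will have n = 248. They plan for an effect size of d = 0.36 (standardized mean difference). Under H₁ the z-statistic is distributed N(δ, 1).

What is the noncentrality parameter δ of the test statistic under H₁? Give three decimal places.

The noncentrality parameter scales effect size by the design's sample-size factor: δ = d·√(n/2) = 0.36 × √(248/2) = 4.0088

δ ≈ 4.009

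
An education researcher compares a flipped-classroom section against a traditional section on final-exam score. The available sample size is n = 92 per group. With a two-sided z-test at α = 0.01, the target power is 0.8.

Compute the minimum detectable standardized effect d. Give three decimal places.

d ≈ 0.504

Required noncentrality: δ = z_{0.005} + z_{0.20} = 2.576 + 0.842 = 3.417.
(The second rejection-region term Φ(−δ − z_{α/2}) is negligible and dropped.)
δ = d·√(n/2) ⇒ d = δ/√(n/2) = 3.417/√(92/2) = 0.5039.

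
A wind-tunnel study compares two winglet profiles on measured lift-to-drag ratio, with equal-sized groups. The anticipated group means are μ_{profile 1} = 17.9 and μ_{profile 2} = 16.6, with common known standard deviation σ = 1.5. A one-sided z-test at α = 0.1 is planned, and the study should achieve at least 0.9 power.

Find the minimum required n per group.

n = 18 per group

Standardized effect: d = |μ_{profile 1} − μ_{profile 2}| / σ = |17.9 − 16.6| / 1.5 = 0.8667
Set Φ(δ − 1.282) = 0.9; then δ − 1.282 = Φ⁻¹(0.9) = 1.282, giving δ = 2.563.
δ = d·√(n/2) ⇒ n = 2(δ/d)² = 2 × (2.563 / 0.8667)² = 17.49.
Rounding up, n = 18 per group.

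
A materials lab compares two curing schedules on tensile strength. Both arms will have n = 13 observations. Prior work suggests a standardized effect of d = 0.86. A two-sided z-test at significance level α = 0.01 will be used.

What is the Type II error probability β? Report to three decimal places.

β ≈ 0.649

Noncentrality parameter: λ = d·√(n/2) = 0.86 × √(13/2) = 2.1926
Critical value for a two-sided test at α = 0.01: z_{α/2} = 2.576.
Power = Φ(λ − 2.576) + Φ(−λ − 2.576) = Φ(-0.383) + Φ(-4.768) = 0.3508 + 0.0000 = 0.3508.
Type II error: β = 1 − power = 1 − 0.3508 = 0.6492.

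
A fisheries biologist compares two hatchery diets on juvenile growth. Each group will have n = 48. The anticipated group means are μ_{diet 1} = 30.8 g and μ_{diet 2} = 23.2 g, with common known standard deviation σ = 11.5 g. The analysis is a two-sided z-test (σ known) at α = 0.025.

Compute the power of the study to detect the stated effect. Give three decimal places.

Power ≈ 0.840

Standardized effect: d = |μ_{diet 1} − μ_{diet 2}| / σ = |30.8 − 23.2| / 11.5 = 0.6609
Noncentrality parameter: δ = d·√(n/2) = 0.6609 × √(48/2) = 3.2376
Two-sided α = 0.025 → critical value z_{0.0125} = 2.241.
Power = Φ(δ − 2.241) + Φ(−δ − 2.241) = Φ(0.996) + Φ(-5.479) = 0.8404 + 0.0000 = 0.8404.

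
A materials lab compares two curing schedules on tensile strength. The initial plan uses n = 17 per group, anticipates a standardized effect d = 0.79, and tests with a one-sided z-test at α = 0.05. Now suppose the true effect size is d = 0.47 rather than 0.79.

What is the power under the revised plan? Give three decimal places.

With d = 0.47: δ = d·√(n/2) = 0.47 × √(17/2) = 1.3703. Critical value z_{0.05} = 1.645.
Revised power = Φ(δ − 1.645) = Φ(-0.275) = 0.3918.

Power ≈ 0.392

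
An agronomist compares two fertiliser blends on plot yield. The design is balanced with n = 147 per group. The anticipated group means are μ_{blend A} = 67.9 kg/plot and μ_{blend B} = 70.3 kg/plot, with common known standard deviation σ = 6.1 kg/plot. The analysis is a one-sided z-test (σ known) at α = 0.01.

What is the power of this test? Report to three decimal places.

Standardized effect: d = |μ_{blend A} − μ_{blend B}| / σ = |67.9 − 70.3| / 6.1 = 0.3934
Noncentrality parameter: δ = d·√(n/2) = 0.3934 × √(147/2) = 3.3731
Critical value for a one-sided test at α = 0.01: z_α = 2.326.
Power = P(Z > 2.326 − δ) = Φ(1.047) = 0.8524.

Power ≈ 0.852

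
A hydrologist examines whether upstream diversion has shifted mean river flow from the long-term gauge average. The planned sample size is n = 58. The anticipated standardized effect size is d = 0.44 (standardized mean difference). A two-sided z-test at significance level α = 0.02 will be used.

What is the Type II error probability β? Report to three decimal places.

β ≈ 0.153

Noncentrality parameter: δ = d·√n = 0.44 × √58 = 3.3509
Two-sided α = 0.02 → critical value z_{0.01} = 2.326.
Power = Φ(δ − 2.326) + Φ(−δ − 2.326) = Φ(1.025) + Φ(-5.677) = 0.8472 + 0.0000 = 0.8472.
Type II error: β = 1 − power = 1 − 0.8472 = 0.1528.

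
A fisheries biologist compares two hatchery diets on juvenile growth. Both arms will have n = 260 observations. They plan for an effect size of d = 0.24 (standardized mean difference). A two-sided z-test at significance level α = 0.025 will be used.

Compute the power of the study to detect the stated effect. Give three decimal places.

Noncentrality parameter: δ = d·√(n/2) = 0.24 × √(260/2) = 2.7364
Two-sided α = 0.025 → critical value z_{0.0125} = 2.241.
Power = Φ(δ − 2.241) + Φ(−δ − 2.241) = Φ(0.495) + Φ(-4.978) = 0.6897 + 0.0000 = 0.6897.

Power ≈ 0.690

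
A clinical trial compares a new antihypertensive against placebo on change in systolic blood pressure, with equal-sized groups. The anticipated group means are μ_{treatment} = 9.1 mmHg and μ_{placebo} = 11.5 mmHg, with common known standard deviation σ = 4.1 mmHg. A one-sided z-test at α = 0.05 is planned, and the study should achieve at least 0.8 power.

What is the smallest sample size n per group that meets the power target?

n = 37 per group

Standardized effect: d = |μ_{treatment} − μ_{placebo}| / σ = |9.1 − 11.5| / 4.1 = 0.5854
For power 0.8 need Φ(δ − z_{0.05}) = 0.8, so δ = z_{0.05} + z_{0.20} = 1.645 + 0.842 = 2.486.
δ = d·√(n/2) ⇒ n = 2(δ/d)² = 2 × (2.486 / 0.5854)² = 36.09.
Round up to the next whole unit.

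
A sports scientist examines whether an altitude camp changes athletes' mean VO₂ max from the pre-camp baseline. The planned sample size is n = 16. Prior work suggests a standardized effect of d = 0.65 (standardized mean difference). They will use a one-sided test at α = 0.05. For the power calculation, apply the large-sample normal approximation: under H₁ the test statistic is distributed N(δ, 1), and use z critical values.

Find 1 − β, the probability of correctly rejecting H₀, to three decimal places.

Power ≈ 0.830

Noncentrality parameter: δ = d·√n = 0.65 × √16 = 2.6000
Critical value for a one-sided test at α = 0.05: z_α = 1.645.
Power = Φ(δ − 1.645) = Φ(0.955) = 0.8302.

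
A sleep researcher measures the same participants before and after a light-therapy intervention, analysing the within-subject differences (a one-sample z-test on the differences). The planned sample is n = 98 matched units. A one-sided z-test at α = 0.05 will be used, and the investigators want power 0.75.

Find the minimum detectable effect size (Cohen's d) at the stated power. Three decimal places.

d ≈ 0.234

Need Φ(δ − 1.645) = 0.75, so δ = 1.645 + 0.674 = 2.319.
δ = d·√n ⇒ d = δ/√n = 2.319/√98 = 0.2343.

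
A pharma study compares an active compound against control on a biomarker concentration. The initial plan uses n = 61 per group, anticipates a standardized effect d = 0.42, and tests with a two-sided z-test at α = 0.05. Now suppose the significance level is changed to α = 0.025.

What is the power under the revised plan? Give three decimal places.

δ = d·√(n/2) = 0.42 × √(61/2) = 2.3195 (unchanged). New critical value: z_{0.0125} = 2.241.
Revised power = Φ(δ − 2.241) + Φ(−δ − 2.241) = Φ(0.078) + Φ(-4.561) = 0.5311 + 0.0000 = 0.5311.

Power ≈ 0.531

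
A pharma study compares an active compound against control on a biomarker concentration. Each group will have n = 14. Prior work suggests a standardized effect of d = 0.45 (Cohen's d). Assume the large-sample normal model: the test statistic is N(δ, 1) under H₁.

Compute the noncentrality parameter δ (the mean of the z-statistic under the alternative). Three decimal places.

δ = d·√(n/2) = 0.45 × √(14/2) = 1.1906

δ ≈ 1.191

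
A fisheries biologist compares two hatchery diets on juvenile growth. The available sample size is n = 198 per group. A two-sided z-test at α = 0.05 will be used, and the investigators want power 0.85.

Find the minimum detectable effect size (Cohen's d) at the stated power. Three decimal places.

d ≈ 0.301

Need Φ(δ − 1.960) = 0.85, so δ = 1.960 + 1.036 = 2.996.
(The second rejection-region term Φ(−δ − z_{α/2}) is negligible and dropped.)
δ = d·√(n/2) ⇒ d = δ/√(n/2) = 2.996/√(198/2) = 0.3011.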